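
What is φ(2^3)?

φ(8) = 8 · (1 − 1/2)
       = 8 · 1/2 = 4.

4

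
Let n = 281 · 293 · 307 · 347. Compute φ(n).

φ(8770852157) = 8770852157 · (1 − 1/281) · (1 − 1/293) · (1 − 1/307) · (1 − 1/347)
       = 8770852157 · 8656421760/8770852157 = 8656421760.

8656421760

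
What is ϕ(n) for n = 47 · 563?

φ(26461) = 26461 · (1 − 1/47) · (1 − 1/563)
       = 26461 · 25852/26461 = 25852.

25852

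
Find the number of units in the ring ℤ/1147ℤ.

1080

Prime factorization: 1147 = 31 * 37.
φ(1147) = 1147 · (1 − 1/31) · (1 − 1/37)
       = 1147 · 1080/1147 = 1080.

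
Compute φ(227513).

181440

First factor: 227513 = 11 · 13 · 37 · 43.
φ(227513) = 227513 · (1 − 1/11) · (1 − 1/13) · (1 − 1/37) · (1 − 1/43)
       = 227513 · 181440/227513 = 181440.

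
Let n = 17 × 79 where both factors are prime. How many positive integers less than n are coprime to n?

φ(17) = 17 − 1 = 16.
φ(79) = 79 − 1 = 78.
Multiply: 16 · 78 = 1248.

1248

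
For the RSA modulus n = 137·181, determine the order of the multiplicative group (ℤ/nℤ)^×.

24480

For distinct primes, φ(pq) = (p−1)(q−1) = 136 × 180 = 24480.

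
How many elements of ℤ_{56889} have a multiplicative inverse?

Prime factorization: 56889 = 3**3 × 7**2 × 43.
φ(3^3) = 3^2·(3−1) = 9·2 = 18.
φ(7^2) = 7^1·(7−1) = 7·6 = 42.
φ(43) = 43 − 1 = 42.
φ(56889) = 18 × 42 × 42 = 31752.

31752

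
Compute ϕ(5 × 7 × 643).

15408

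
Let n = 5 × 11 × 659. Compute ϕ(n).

φ(5) = 5 − 1 = 4.
φ(11) = 11 − 1 = 10.
φ(659) = 659 − 1 = 658.
Multiply: 4 · 10 · 658 = 26320.

26320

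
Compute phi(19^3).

6498

φ(19^3) = 19^3 − 19^2 = 6859 − 361 = 6498.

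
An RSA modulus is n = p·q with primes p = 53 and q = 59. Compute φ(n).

3016

For distinct primes, φ(pq) = (p−1)(q−1) = 52 × 58 = 3016.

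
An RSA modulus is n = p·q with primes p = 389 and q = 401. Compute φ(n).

φ(389) = 389 − 1 = 388.
φ(401) = 401 − 1 = 400.
Since φ is multiplicative, φ(155989) = 388 · 400 = 155200.

155200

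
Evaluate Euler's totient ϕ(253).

220

First factor: 253 = 11 · 23.
φ(11) = 11 − 1 = 10.
φ(23) = 23 − 1 = 22.
Multiply: 10 · 22 = 220.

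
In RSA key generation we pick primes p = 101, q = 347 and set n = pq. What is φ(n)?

φ(35047) = 35047 · (1 − 1/101) · (1 − 1/347)
       = 35047 · 34600/35047 = 34600.

34600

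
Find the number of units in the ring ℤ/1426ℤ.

660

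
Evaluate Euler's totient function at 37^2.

φ(37^2) = 37^1·(37−1) = 37·36 = 1332.

1332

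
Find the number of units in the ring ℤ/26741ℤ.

26741 = 11^2 * 13 * 17.
φ(11^2) = 11^1·(11−1) = 11·10 = 110.
φ(13) = 13 − 1 = 12.
φ(17) = 17 − 1 = 16.
Since φ is multiplicative, φ(26741) = 110 · 12 · 16 = 21120.

21120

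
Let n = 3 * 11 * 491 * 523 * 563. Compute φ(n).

2874967200

φ(4770957147) = 4770957147 · (1 − 1/3) · (1 − 1/11) · (1 − 1/491) · (1 − 1/523) · (1 − 1/563)
       = 4770957147 · 2874967200/4770957147 = 2874967200.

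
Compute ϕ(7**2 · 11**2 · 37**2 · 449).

φ(3644443649) = 3644443649 · (1 − 1/7) · (1 − 1/11) · (1 − 1/37) · (1 − 1/449)
       = 3644443649 · 967680/1279201 = 2756920320.

2756920320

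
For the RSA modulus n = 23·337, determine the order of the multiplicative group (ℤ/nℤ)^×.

φ(pq) = (p−1)(q−1) = 22 · 336 = 7392.

7392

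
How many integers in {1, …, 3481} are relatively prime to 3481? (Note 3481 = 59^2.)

φ(59^2) = 59^1·(59−1) = 59·58 = 3422.

3422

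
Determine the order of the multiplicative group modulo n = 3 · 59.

φ(177) = 177 · (1 − 1/3) · (1 − 1/59)
       = 177 · 116/177 = 116.

116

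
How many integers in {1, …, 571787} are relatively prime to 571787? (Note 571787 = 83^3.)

φ(83^3) = 83^2·(83−1) = 6889·82 = 564898.

564898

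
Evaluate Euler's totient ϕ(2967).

Factor 2967: 2967 = 3 · 23 · 43.
φ(3) = 3 − 1 = 2.
φ(23) = 23 − 1 = 22.
φ(43) = 43 − 1 = 42.
Multiply: 2 · 22 · 42 = 1848.

1848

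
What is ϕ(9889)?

8400

First factor: 9889 = 11 · 29 · 31.
φ(9889) = 9889 · (1 − 1/11) · (1 − 1/29) · (1 − 1/31)
       = 9889 · 8400/9889 = 8400.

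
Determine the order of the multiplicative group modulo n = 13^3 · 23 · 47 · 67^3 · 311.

φ(13^3) = 13^3 − 13^2 = 2197 − 169 = 2028.
φ(23) = 23 − 1 = 22.
φ(47) = 47 − 1 = 46.
φ(67^3) = 67^2·(67−1) = 4489·66 = 296274.
φ(311) = 311 − 1 = 310.
φ(222147048771401) = 2028 × 22 × 46 × 296274 × 310 = 188496676779840.

188496676779840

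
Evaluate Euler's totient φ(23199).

12960

First factor: 23199 = 3 × 11 × 19 × 37.
φ(3) = 3 − 1 = 2.
φ(11) = 11 − 1 = 10.
φ(19) = 19 − 1 = 18.
φ(37) = 37 − 1 = 36.
φ(23199) = 2 × 10 × 18 × 36 = 12960.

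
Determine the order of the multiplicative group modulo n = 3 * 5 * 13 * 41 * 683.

φ(3) = 3 − 1 = 2.
φ(5) = 5 − 1 = 4.
φ(13) = 13 − 1 = 12.
φ(41) = 41 − 1 = 40.
φ(683) = 683 − 1 = 682.
Since φ is multiplicative, φ(5460585) = 2 · 4 · 12 · 40 · 682 = 2618880.

2618880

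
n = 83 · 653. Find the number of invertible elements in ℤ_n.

53464

φ(54199) = 54199 · (1 − 1/83) · (1 − 1/653)
       = 54199 · 53464/54199 = 53464.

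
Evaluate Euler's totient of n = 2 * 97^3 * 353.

φ(2) = 2 − 1 = 1.
φ(97^3) = 97^3 − 97^2 = 912673 − 9409 = 903264.
φ(353) = 353 − 1 = 352.
Multiply: 1 · 903264 · 352 = 317948928.

317948928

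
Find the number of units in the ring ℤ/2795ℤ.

2016

Prime factorization: 2795 = 5 · 13 · 43.
φ(5) = 5 − 1 = 4.
φ(13) = 13 − 1 = 12.
φ(43) = 43 − 1 = 42.
φ(2795) = 4 × 12 × 42 = 2016.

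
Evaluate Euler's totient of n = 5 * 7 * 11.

φ(5) = 5 − 1 = 4.
φ(7) = 7 − 1 = 6.
φ(11) = 11 − 1 = 10.
φ(385) = 4 × 6 × 10 = 240.

240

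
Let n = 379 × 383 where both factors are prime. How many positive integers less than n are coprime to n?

144396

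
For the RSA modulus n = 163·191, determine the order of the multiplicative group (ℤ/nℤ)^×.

φ(163) = 163 − 1 = 162.
φ(191) = 191 − 1 = 190.
Since φ is multiplicative, φ(31133) = 162 · 190 = 30780.

30780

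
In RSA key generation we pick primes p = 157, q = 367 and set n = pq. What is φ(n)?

φ(57619) = 57619 · (1 − 1/157) · (1 − 1/367)
       = 57619 · 57096/57619 = 57096.

57096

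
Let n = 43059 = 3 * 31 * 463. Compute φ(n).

φ(3) = 3 − 1 = 2.
φ(31) = 31 − 1 = 30.
φ(463) = 463 − 1 = 462.
φ(43059) = 2 × 30 × 462 = 27720.

27720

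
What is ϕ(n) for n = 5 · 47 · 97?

17664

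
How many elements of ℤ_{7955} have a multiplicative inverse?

6048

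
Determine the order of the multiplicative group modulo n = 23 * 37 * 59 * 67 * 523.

1582587072

φ(1759373569) = 1759373569 · (1 − 1/23) · (1 − 1/37) · (1 − 1/59) · (1 − 1/67) · (1 − 1/523)
       = 1759373569 · 1582587072/1759373569 = 1582587072.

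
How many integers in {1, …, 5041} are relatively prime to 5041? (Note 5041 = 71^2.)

φ(71^2) = 71^2 − 71^1 = 5041 − 71 = 4970.

4970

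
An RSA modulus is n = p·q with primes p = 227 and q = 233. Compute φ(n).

52432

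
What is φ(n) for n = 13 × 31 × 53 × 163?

3032640

φ(3481517) = 3481517 · (1 − 1/13) · (1 − 1/31) · (1 − 1/53) · (1 − 1/163)
       = 3481517 · 3032640/3481517 = 3032640.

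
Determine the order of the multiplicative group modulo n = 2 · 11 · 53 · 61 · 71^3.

φ(2) = 2 − 1 = 1.
φ(11) = 11 − 1 = 10.
φ(53) = 53 − 1 = 52.
φ(61) = 61 − 1 = 60.
φ(71^3) = 71^3 − 71^2 = 357911 − 5041 = 352870.
Multiply: 1 · 10 · 52 · 60 · 352870 = 11009544000.

11009544000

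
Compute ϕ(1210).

440

1210 = 2 · 5 · 11^2.
φ(2) = 2 − 1 = 1.
φ(5) = 5 − 1 = 4.
φ(11^2) = 11^2 − 11^1 = 121 − 11 = 110.
Since φ is multiplicative, φ(1210) = 1 · 4 · 110 = 440.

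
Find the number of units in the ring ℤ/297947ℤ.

262080

Prime factorization: 297947 = 13^2 * 41 * 43.
φ(297947) = 297947 · (1 − 1/13) · (1 − 1/41) · (1 − 1/43)
       = 297947 · 20160/22919 = 262080.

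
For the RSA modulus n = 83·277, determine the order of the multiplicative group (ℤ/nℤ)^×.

22632

φ(n) = (p − 1)(q − 1) = (83−1)(277−1) = 82·276 = 22632.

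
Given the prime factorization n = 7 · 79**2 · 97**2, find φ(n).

344283264

φ(411050983) = 411050983 · (1 − 1/7) · (1 − 1/79) · (1 − 1/97)
       = 411050983 · 44928/53641 = 344283264.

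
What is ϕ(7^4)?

2058

φ(2401) = 2401 · (1 − 1/7)
       = 2401 · 6/7 = 2058.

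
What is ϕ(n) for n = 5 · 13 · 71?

3360

φ(5) = 5 − 1 = 4.
φ(13) = 13 − 1 = 12.
φ(71) = 71 − 1 = 70.
Multiply: 4 · 12 · 70 = 3360.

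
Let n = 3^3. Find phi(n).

18

φ(3^3) = 3^3 − 3^2 = 27 − 9 = 18.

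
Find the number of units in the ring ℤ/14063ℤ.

First factor: 14063 = 7^3 × 41.
φ(14063) = 14063 · (1 − 1/7) · (1 − 1/41)
       = 14063 · 240/287 = 11760.

11760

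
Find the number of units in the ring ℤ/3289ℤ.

2640

3289 = 11 · 13 · 23.
φ(11) = 11 − 1 = 10.
φ(13) = 13 − 1 = 12.
φ(23) = 23 − 1 = 22.
Multiply: 10 · 12 · 22 = 2640.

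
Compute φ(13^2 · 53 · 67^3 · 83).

φ(13^2) = 13^1·(13−1) = 13·12 = 156.
φ(53) = 53 − 1 = 52.
φ(67^3) = 67^2·(67−1) = 4489·66 = 296274.
φ(83) = 83 − 1 = 82.
φ(223596537853) = 156 × 52 × 296274 × 82 = 197076724416.

197076724416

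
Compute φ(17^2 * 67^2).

1202784

φ(17^2) = 17^2 − 17^1 = 289 − 17 = 272.
φ(67^2) = 67^1·(67−1) = 67·66 = 4422.
Multiply: 272 · 4422 = 1202784.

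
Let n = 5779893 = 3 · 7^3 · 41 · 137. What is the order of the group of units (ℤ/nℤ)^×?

3198720

φ(5779893) = 5779893 · (1 − 1/3) · (1 − 1/7) · (1 − 1/41) · (1 − 1/137)
       = 5779893 · 65280/117957 = 3198720.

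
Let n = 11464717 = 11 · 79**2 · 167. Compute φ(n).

φ(11464717) = 11464717 · (1 − 1/11) · (1 − 1/79) · (1 − 1/167)
       = 11464717 · 129480/145123 = 10228920.

10228920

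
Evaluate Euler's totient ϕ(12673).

11088

Prime factorization: 12673 = 19 · 23 · 29.
φ(12673) = 12673 · (1 − 1/19) · (1 − 1/23) · (1 − 1/29)
       = 12673 · 11088/12673 = 11088.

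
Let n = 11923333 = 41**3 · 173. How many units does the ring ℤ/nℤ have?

φ(11923333) = 11923333 · (1 − 1/41) · (1 − 1/173)
       = 11923333 · 6880/7093 = 11565280.

11565280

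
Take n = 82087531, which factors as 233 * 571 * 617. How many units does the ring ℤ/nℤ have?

φ(233) = 233 − 1 = 232.
φ(571) = 571 − 1 = 570.
φ(617) = 617 − 1 = 616.
Multiply: 232 · 570 · 616 = 81459840.

81459840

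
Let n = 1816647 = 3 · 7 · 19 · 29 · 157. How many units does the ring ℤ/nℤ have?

943488

φ(1816647) = 1816647 · (1 − 1/3) · (1 − 1/7) · (1 − 1/19) · (1 − 1/29) · (1 − 1/157)
       = 1816647 · 943488/1816647 = 943488.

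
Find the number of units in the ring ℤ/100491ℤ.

60480

Factor 100491: 100491 = 3 · 19 · 41 · 43.
φ(3) = 3 − 1 = 2.
φ(19) = 19 − 1 = 18.
φ(41) = 41 − 1 = 40.
φ(43) = 43 − 1 = 42.
Multiply: 2 · 18 · 40 · 42 = 60480.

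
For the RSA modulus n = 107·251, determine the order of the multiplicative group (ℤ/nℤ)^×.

26500

φ(n) = (p − 1)(q − 1) = (107−1)(251−1) = 106·250 = 26500.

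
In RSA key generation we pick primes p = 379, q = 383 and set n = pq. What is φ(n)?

144396

For distinct primes, φ(pq) = (p−1)(q−1) = 378 × 382 = 144396.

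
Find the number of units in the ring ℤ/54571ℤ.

54571 = 11^3 · 41.
φ(54571) = 54571 · (1 − 1/11) · (1 − 1/41)
       = 54571 · 400/451 = 48400.

48400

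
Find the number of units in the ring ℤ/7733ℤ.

6480

7733 = 11 · 19 · 37.
φ(7733) = 7733 · (1 − 1/11) · (1 − 1/19) · (1 − 1/37)
       = 7733 · 6480/7733 = 6480.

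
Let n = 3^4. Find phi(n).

φ(3^4) = 3^3·(3−1) = 27·2 = 54.

54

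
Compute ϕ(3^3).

φ(27) = 27 · (1 − 1/3)
       = 27 · 2/3 = 18.

18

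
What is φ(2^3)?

φ(2^3) = 2^2·(2−1) = 4·1 = 4.

4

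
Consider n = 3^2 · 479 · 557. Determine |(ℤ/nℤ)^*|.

1594608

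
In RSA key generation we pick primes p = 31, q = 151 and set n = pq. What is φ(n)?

φ(4681) = 4681 · (1 − 1/31) · (1 − 1/151)
       = 4681 · 4500/4681 = 4500.

4500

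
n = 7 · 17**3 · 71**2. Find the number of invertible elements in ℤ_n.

137887680

φ(173365031) = 173365031 · (1 − 1/7) · (1 − 1/17) · (1 − 1/71)
       = 173365031 · 6720/8449 = 137887680.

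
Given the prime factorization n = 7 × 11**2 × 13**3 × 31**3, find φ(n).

φ(7) = 7 − 1 = 6.
φ(11^2) = 11^1·(11−1) = 11·10 = 110.
φ(13^3) = 13^3 − 13^2 = 2197 − 169 = 2028.
φ(31^3) = 31^3 − 31^2 = 29791 − 961 = 28830.
Multiply: 6 · 110 · 2028 · 28830 = 38588378400.

38588378400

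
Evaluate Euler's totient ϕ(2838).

840

First factor: 2838 = 2 × 3 × 11 × 43.
φ(2838) = 2838 · (1 − 1/2) · (1 − 1/3) · (1 − 1/11) · (1 − 1/43)
       = 2838 · 840/2838 = 840.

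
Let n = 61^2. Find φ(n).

3660

φ(3721) = 3721 · (1 − 1/61)
       = 3721 · 60/61 = 3660.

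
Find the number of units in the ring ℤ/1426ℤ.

First factor: 1426 = 2 * 23 * 31.
φ(2) = 2 − 1 = 1.
φ(23) = 23 − 1 = 22.
φ(31) = 31 − 1 = 30.
Since φ is multiplicative, φ(1426) = 1 · 22 · 30 = 660.

660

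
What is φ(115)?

88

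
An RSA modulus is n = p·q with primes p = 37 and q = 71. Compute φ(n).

φ(37) = 37 − 1 = 36.
φ(71) = 71 − 1 = 70.
Since φ is multiplicative, φ(2627) = 36 · 70 = 2520.

2520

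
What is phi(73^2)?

φ(73^2) = 73^1·(73−1) = 73·72 = 5256.

5256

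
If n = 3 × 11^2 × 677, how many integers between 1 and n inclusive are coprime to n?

φ(245751) = 245751 · (1 − 1/3) · (1 − 1/11) · (1 − 1/677)
       = 245751 · 13520/22341 = 148720.

148720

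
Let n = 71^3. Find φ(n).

352870

φ(71^3) = 71^3 − 71^2 = 357911 − 5041 = 352870.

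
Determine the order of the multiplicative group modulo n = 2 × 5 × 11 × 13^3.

φ(2) = 2 − 1 = 1.
φ(5) = 5 − 1 = 4.
φ(11) = 11 − 1 = 10.
φ(13^3) = 13^3 − 13^2 = 2197 − 169 = 2028.
Multiply: 1 · 4 · 10 · 2028 = 81120.

81120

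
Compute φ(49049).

35280

49049 = 7**3 × 11 × 13.
φ(7^3) = 7^3 − 7^2 = 343 − 49 = 294.
φ(11) = 11 − 1 = 10.
φ(13) = 13 − 1 = 12.
Since φ is multiplicative, φ(49049) = 294 · 10 · 12 = 35280.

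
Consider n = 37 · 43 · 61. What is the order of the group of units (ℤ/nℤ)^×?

90720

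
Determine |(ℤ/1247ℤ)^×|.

Prime factorization: 1247 = 29 * 43.
φ(1247) = 1247 · (1 − 1/29) · (1 − 1/43)
       = 1247 · 1176/1247 = 1176.

1176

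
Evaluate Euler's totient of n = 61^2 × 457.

φ(1700497) = 1700497 · (1 − 1/61) · (1 − 1/457)
       = 1700497 · 27360/27877 = 1668960.

1668960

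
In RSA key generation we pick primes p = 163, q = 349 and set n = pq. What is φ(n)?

56376

φ(pq) = (p−1)(q−1) = 162 · 348 = 56376.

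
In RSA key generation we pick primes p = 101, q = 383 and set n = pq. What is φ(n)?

38200

φ(n) = (p − 1)(q − 1) = (101−1)(383−1) = 100·382 = 38200.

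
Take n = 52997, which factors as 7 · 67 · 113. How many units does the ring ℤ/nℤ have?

44352

φ(7) = 7 − 1 = 6.
φ(67) = 67 − 1 = 66.
φ(113) = 113 − 1 = 112.
Multiply: 6 · 66 · 112 = 44352.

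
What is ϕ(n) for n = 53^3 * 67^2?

645912696

φ(668308853) = 668308853 · (1 − 1/53) · (1 − 1/67)
       = 668308853 · 3432/3551 = 645912696.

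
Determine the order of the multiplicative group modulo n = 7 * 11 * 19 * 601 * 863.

φ(7) = 7 − 1 = 6.
φ(11) = 11 − 1 = 10.
φ(19) = 19 − 1 = 18.
φ(601) = 601 − 1 = 600.
φ(863) = 863 − 1 = 862.
Since φ is multiplicative, φ(758803969) = 6 · 10 · 18 · 600 · 862 = 558576000.

558576000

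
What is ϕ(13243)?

11520

Prime factorization: 13243 = 17 × 19 × 41.
φ(13243) = 13243 · (1 − 1/17) · (1 − 1/19) · (1 − 1/41)
       = 13243 · 11520/13243 = 11520.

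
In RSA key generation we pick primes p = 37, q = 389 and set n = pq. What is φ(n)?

φ(37) = 37 − 1 = 36.
φ(389) = 389 − 1 = 388.
Multiply: 36 · 388 = 13968.

13968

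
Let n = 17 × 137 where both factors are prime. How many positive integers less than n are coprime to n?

φ(n) = (p − 1)(q − 1) = (17−1)(137−1) = 16·136 = 2176.

2176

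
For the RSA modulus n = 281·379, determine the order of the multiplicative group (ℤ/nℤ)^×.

105840

φ(pq) = (p−1)(q−1) = 280 · 378 = 105840.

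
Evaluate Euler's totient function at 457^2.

208392

φ(208849) = 208849 · (1 − 1/457)
       = 208849 · 456/457 = 208392.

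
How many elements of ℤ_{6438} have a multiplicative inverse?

2016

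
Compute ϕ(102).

32

Factor 102: 102 = 2 * 3 * 17.
φ(2) = 2 − 1 = 1.
φ(3) = 3 − 1 = 2.
φ(17) = 17 − 1 = 16.
Multiply: 1 · 2 · 16 = 32.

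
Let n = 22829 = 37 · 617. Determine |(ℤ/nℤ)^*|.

φ(37) = 37 − 1 = 36.
φ(617) = 617 − 1 = 616.
Since φ is multiplicative, φ(22829) = 36 · 616 = 22176.

22176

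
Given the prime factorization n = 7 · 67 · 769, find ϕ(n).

φ(360661) = 360661 · (1 − 1/7) · (1 − 1/67) · (1 − 1/769)
       = 360661 · 304128/360661 = 304128.

304128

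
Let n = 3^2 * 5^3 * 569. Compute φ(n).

φ(640125) = 640125 · (1 − 1/3) · (1 − 1/5) · (1 − 1/569)
       = 640125 · 4544/8535 = 340800.

340800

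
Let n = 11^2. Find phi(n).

110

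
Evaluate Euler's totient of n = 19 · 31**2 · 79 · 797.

1039353120

φ(1149641417) = 1149641417 · (1 − 1/19) · (1 − 1/31) · (1 − 1/79) · (1 − 1/797)
       = 1149641417 · 33527520/37085207 = 1039353120.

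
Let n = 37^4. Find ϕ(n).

φ(37^4) = 37^3·(37−1) = 50653·36 = 1823508.

1823508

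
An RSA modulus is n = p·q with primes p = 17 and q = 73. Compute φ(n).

1152

φ(17) = 17 − 1 = 16.
φ(73) = 73 − 1 = 72.
Since φ is multiplicative, φ(1241) = 16 · 72 = 1152.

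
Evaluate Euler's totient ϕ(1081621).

950400

1081621 = 23 · 31 · 37 · 41.
φ(23) = 23 − 1 = 22.
φ(31) = 31 − 1 = 30.
φ(37) = 37 − 1 = 36.
φ(41) = 41 − 1 = 40.
φ(1081621) = 22 × 30 × 36 × 40 = 950400.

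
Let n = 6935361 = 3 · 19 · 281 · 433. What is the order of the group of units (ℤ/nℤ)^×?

φ(3) = 3 − 1 = 2.
φ(19) = 19 − 1 = 18.
φ(281) = 281 − 1 = 280.
φ(433) = 433 − 1 = 432.
Multiply: 2 · 18 · 280 · 432 = 4354560.

4354560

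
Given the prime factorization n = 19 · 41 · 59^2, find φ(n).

2463840

φ(2711699) = 2711699 · (1 − 1/19) · (1 − 1/41) · (1 − 1/59)
       = 2711699 · 41760/45961 = 2463840.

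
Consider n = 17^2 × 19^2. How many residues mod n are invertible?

93024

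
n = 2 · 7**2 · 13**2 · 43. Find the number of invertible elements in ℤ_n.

275184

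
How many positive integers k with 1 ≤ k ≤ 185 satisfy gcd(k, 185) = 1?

144

185 = 5 · 37.
φ(185) = 185 · (1 − 1/5) · (1 − 1/37)
       = 185 · 144/185 = 144.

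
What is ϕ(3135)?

Factor 3135: 3135 = 3 × 5 × 11 × 19.
φ(3) = 3 − 1 = 2.
φ(5) = 5 − 1 = 4.
φ(11) = 11 − 1 = 10.
φ(19) = 19 − 1 = 18.
φ(3135) = 2 × 4 × 10 × 18 = 1440.

1440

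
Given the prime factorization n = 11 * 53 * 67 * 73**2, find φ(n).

180385920

φ(208156069) = 208156069 · (1 − 1/11) · (1 − 1/53) · (1 − 1/67) · (1 − 1/73)
       = 208156069 · 2471040/2851453 = 180385920.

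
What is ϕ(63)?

Factor 63: 63 = 3^2 * 7.
φ(63) = 63 · (1 − 1/3) · (1 − 1/7)
       = 63 · 12/21 = 36.

36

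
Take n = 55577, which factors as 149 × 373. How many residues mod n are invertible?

φ(55577) = 55577 · (1 − 1/149) · (1 − 1/373)
       = 55577 · 55056/55577 = 55056.

55056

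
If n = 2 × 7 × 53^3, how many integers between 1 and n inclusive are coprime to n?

876408

φ(2) = 2 − 1 = 1.
φ(7) = 7 − 1 = 6.
φ(53^3) = 53^3 − 53^2 = 148877 − 2809 = 146068.
Since φ is multiplicative, φ(2084278) = 1 · 6 · 146068 = 876408.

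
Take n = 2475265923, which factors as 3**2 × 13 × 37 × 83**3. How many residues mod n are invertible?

φ(2475265923) = 2475265923 · (1 − 1/3) · (1 − 1/13) · (1 − 1/37) · (1 − 1/83)
       = 2475265923 · 70848/119769 = 1464215616.

1464215616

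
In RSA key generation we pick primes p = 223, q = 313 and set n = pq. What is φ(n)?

69264

φ(pq) = (p−1)(q−1) = 222 · 312 = 69264.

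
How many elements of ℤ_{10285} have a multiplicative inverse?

7040

First factor: 10285 = 5 · 11^2 · 17.
φ(10285) = 10285 · (1 − 1/5) · (1 − 1/11) · (1 − 1/17)
       = 10285 · 640/935 = 7040.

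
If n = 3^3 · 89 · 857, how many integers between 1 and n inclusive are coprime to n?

1355904

φ(3^3) = 3^2·(3−1) = 9·2 = 18.
φ(89) = 89 − 1 = 88.
φ(857) = 857 − 1 = 856.
φ(2059371) = 18 × 88 × 856 = 1355904.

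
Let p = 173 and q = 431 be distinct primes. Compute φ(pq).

73960

φ(74563) = 74563 · (1 − 1/173) · (1 − 1/431)
       = 74563 · 73960/74563 = 73960.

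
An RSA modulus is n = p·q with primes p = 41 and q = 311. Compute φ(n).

12400

φ(n) = (p − 1)(q − 1) = (41−1)(311−1) = 40·310 = 12400.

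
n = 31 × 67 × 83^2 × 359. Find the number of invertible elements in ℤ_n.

4824365040

φ(31) = 31 − 1 = 30.
φ(67) = 67 − 1 = 66.
φ(83^2) = 83^1·(83−1) = 83·82 = 6806.
φ(359) = 359 − 1 = 358.
φ(5136734627) = 30 × 66 × 6806 × 358 = 4824365040.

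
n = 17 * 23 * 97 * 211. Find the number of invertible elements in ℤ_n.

7096320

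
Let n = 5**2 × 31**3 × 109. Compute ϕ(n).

φ(81180475) = 81180475 · (1 − 1/5) · (1 − 1/31) · (1 − 1/109)
       = 81180475 · 12960/16895 = 62272800.

62272800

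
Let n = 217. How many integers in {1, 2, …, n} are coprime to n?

180

Prime factorization: 217 = 7 × 31.
φ(7) = 7 − 1 = 6.
φ(31) = 31 − 1 = 30.
Multiply: 6 · 30 = 180.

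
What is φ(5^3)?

φ(125) = 125 · (1 − 1/5)
       = 125 · 4/5 = 100.

100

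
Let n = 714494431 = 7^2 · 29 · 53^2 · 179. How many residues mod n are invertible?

576907968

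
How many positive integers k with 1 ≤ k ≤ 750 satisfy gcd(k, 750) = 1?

200

Factor 750: 750 = 2 · 3 · 5^3.
φ(750) = 750 · (1 − 1/2) · (1 − 1/3) · (1 − 1/5)
       = 750 · 8/30 = 200.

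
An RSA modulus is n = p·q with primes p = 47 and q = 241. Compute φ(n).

11040

φ(pq) = (p−1)(q−1) = 46 · 240 = 11040.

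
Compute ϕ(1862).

756

First factor: 1862 = 2 × 7^2 × 19.
φ(2) = 2 − 1 = 1.
φ(7^2) = 7^2 − 7^1 = 49 − 7 = 42.
φ(19) = 19 − 1 = 18.
Since φ is multiplicative, φ(1862) = 1 · 42 · 18 = 756.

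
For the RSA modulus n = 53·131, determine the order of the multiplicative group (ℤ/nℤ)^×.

6760

For distinct primes, φ(pq) = (p−1)(q−1) = 52 × 130 = 6760.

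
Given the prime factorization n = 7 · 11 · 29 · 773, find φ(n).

φ(7) = 7 − 1 = 6.
φ(11) = 11 − 1 = 10.
φ(29) = 29 − 1 = 28.
φ(773) = 773 − 1 = 772.
Since φ is multiplicative, φ(1726109) = 6 · 10 · 28 · 772 = 1296960.

1296960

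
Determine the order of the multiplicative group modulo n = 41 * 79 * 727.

φ(2354753) = 2354753 · (1 − 1/41) · (1 − 1/79) · (1 − 1/727)
       = 2354753 · 2265120/2354753 = 2265120.

2265120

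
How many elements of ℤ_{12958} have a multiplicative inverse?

5400

Factor 12958: 12958 = 2 · 11 · 19 · 31.
φ(12958) = 12958 · (1 − 1/2) · (1 − 1/11) · (1 − 1/19) · (1 − 1/31)
       = 12958 · 5400/12958 = 5400.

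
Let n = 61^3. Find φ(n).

223260

φ(61^3) = 61^3 − 61^2 = 226981 − 3721 = 223260.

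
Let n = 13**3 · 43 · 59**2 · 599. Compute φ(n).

174300418656

φ(196983277049) = 196983277049 · (1 − 1/13) · (1 − 1/43) · (1 − 1/59) · (1 − 1/599)
       = 196983277049 · 17480736/19755619 = 174300418656.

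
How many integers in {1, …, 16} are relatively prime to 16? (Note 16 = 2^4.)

8

φ(2^4) = 2^4 − 2^3 = 16 − 8 = 8.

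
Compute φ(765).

384

Prime factorization: 765 = 3^2 * 5 * 17.
φ(765) = 765 · (1 − 1/3) · (1 − 1/5) · (1 − 1/17)
       = 765 · 128/255 = 384.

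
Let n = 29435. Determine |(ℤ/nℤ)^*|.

19488

Factor 29435: 29435 = 5 * 7 * 29^2.
φ(29435) = 29435 · (1 − 1/5) · (1 − 1/7) · (1 − 1/29)
       = 29435 · 672/1015 = 19488.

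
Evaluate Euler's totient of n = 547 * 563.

306852

φ(547) = 547 − 1 = 546.
φ(563) = 563 − 1 = 562.
φ(307961) = 546 × 562 = 306852.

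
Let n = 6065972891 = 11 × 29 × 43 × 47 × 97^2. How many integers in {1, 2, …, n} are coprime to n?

φ(6065972891) = 6065972891 · (1 − 1/11) · (1 − 1/29) · (1 − 1/43) · (1 − 1/47) · (1 − 1/97)
       = 6065972891 · 51932160/62535803 = 5037419520.

5037419520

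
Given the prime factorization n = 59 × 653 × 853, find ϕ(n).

32219232

φ(59) = 59 − 1 = 58.
φ(653) = 653 − 1 = 652.
φ(853) = 853 − 1 = 852.
φ(32863531) = 58 × 652 × 852 = 32219232.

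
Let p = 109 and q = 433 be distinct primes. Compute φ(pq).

φ(n) = (p − 1)(q − 1) = (109−1)(433−1) = 108·432 = 46656.

46656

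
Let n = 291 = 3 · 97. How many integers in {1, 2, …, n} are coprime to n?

192

φ(3) = 3 − 1 = 2.
φ(97) = 97 − 1 = 96.
Multiply: 2 · 96 = 192.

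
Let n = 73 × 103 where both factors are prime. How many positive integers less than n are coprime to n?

φ(73) = 73 − 1 = 72.
φ(103) = 103 − 1 = 102.
Since φ is multiplicative, φ(7519) = 72 · 102 = 7344.

7344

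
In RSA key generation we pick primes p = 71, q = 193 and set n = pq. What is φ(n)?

13440

φ(pq) = (p−1)(q−1) = 70 · 192 = 13440.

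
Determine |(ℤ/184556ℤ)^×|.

84672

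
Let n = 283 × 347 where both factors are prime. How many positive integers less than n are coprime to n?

97572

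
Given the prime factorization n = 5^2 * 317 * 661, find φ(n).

φ(5238425) = 5238425 · (1 − 1/5) · (1 − 1/317) · (1 − 1/661)
       = 5238425 · 834240/1047685 = 4171200.

4171200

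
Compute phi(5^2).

φ(25) = 25 · (1 − 1/5)
       = 25 · 4/5 = 20.

20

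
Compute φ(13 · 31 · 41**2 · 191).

112176000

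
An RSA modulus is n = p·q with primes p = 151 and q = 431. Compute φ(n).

64500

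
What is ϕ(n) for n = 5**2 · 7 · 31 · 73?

259200

φ(5^2) = 5^1·(5−1) = 5·4 = 20.
φ(7) = 7 − 1 = 6.
φ(31) = 31 − 1 = 30.
φ(73) = 73 − 1 = 72.
Since φ is multiplicative, φ(396025) = 20 · 6 · 30 · 72 = 259200.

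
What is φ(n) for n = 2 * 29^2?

812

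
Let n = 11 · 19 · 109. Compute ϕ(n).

19440

φ(11) = 11 − 1 = 10.
φ(19) = 19 − 1 = 18.
φ(109) = 109 − 1 = 108.
φ(22781) = 10 × 18 × 108 = 19440.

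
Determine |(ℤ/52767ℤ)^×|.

28800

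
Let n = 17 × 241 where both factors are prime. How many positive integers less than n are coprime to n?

3840

φ(pq) = (p−1)(q−1) = 16 · 240 = 3840.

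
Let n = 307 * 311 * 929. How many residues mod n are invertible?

φ(307) = 307 − 1 = 306.
φ(311) = 311 − 1 = 310.
φ(929) = 929 − 1 = 928.
φ(88698133) = 306 × 310 × 928 = 88030080.

88030080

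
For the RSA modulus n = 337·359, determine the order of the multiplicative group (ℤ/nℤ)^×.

120288

For distinct primes, φ(pq) = (p−1)(q−1) = 336 × 358 = 120288.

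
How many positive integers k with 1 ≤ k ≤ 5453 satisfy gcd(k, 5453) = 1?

4320

Factor 5453: 5453 = 7 * 19 * 41.
φ(7) = 7 − 1 = 6.
φ(19) = 19 − 1 = 18.
φ(41) = 41 − 1 = 40.
φ(5453) = 6 × 18 × 40 = 4320.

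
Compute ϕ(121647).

73920

First factor: 121647 = 3 · 23 · 41 · 43.
φ(3) = 3 − 1 = 2.
φ(23) = 23 − 1 = 22.
φ(41) = 41 − 1 = 40.
φ(43) = 43 − 1 = 42.
Since φ is multiplicative, φ(121647) = 2 · 22 · 40 · 42 = 73920.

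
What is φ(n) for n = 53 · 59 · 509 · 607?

928469568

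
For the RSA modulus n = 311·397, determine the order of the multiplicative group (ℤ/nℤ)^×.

122760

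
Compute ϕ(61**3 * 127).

φ(61^3) = 61^2·(61−1) = 3721·60 = 223260.
φ(127) = 127 − 1 = 126.
Since φ is multiplicative, φ(28826587) = 223260 · 126 = 28130760.

28130760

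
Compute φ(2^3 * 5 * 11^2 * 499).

876480

φ(2415160) = 2415160 · (1 − 1/2) · (1 − 1/5) · (1 − 1/11) · (1 − 1/499)
       = 2415160 · 19920/54890 = 876480.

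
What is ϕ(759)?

440

Factor 759: 759 = 3 * 11 * 23.
φ(759) = 759 · (1 − 1/3) · (1 − 1/11) · (1 − 1/23)
       = 759 · 440/759 = 440.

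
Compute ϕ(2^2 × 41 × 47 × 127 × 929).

φ(909412964) = 909412964 · (1 − 1/2) · (1 − 1/41) · (1 − 1/47) · (1 − 1/127) · (1 − 1/929)
       = 909412964 · 215147520/454706482 = 430295040.

430295040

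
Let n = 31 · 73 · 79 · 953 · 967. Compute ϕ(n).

φ(164752123127) = 164752123127 · (1 − 1/31) · (1 − 1/73) · (1 − 1/79) · (1 − 1/953) · (1 − 1/967)
       = 164752123127 · 154939599360/164752123127 = 154939599360.

154939599360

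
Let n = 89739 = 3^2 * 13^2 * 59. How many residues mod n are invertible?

φ(89739) = 89739 · (1 − 1/3) · (1 − 1/13) · (1 − 1/59)
       = 89739 · 1392/2301 = 54288.

54288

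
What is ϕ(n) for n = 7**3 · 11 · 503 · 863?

φ(1637817797) = 1637817797 · (1 − 1/7) · (1 − 1/11) · (1 − 1/503) · (1 − 1/863)
       = 1637817797 · 25963440/33424853 = 1272208560.

1272208560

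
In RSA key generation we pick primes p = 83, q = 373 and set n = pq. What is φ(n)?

φ(n) = (p − 1)(q − 1) = (83−1)(373−1) = 82·372 = 30504.

30504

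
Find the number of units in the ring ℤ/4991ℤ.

3960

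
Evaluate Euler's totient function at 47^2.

φ(2209) = 2209 · (1 − 1/47)
       = 2209 · 46/47 = 2162.

2162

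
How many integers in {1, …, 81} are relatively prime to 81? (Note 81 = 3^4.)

φ(81) = 81 · (1 − 1/3)
       = 81 · 2/3 = 54.

54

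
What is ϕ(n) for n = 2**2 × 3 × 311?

1240

φ(3732) = 3732 · (1 − 1/2) · (1 − 1/3) · (1 − 1/311)
       = 3732 · 620/1866 = 1240.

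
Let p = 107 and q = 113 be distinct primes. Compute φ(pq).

φ(n) = (p − 1)(q − 1) = (107−1)(113−1) = 106·112 = 11872.

11872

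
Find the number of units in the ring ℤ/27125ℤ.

18000

First factor: 27125 = 5**3 · 7 · 31.
φ(27125) = 27125 · (1 − 1/5) · (1 − 1/7) · (1 − 1/31)
       = 27125 · 720/1085 = 18000.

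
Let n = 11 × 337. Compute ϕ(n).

φ(3707) = 3707 · (1 − 1/11) · (1 − 1/337)
       = 3707 · 3360/3707 = 3360.

3360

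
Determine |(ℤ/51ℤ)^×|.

32

Prime factorization: 51 = 3 · 17.
φ(51) = 51 · (1 − 1/3) · (1 − 1/17)
       = 51 · 32/51 = 32.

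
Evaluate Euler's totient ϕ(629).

629 = 17 × 37.
φ(17) = 17 − 1 = 16.
φ(37) = 37 − 1 = 36.
φ(629) = 16 × 36 = 576.

576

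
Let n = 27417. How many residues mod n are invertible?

15552

27417 = 3 · 13 · 19 · 37.
φ(27417) = 27417 · (1 − 1/3) · (1 − 1/13) · (1 − 1/19) · (1 − 1/37)
       = 27417 · 15552/27417 = 15552.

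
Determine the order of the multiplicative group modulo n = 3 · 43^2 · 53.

187824

φ(293991) = 293991 · (1 − 1/3) · (1 − 1/43) · (1 − 1/53)
       = 293991 · 4368/6837 = 187824.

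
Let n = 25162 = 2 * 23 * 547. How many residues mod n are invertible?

φ(25162) = 25162 · (1 − 1/2) · (1 − 1/23) · (1 − 1/547)
       = 25162 · 12012/25162 = 12012.

12012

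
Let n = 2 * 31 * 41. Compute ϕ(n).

φ(2542) = 2542 · (1 − 1/2) · (1 − 1/31) · (1 − 1/41)
       = 2542 · 1200/2542 = 1200.

1200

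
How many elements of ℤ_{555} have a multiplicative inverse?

288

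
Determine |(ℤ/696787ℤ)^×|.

505440

Prime factorization: 696787 = 7 * 13**2 * 19 * 31.
φ(696787) = 696787 · (1 − 1/7) · (1 − 1/13) · (1 − 1/19) · (1 − 1/31)
       = 696787 · 38880/53599 = 505440.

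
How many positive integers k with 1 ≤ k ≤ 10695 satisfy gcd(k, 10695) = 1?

5280

Prime factorization: 10695 = 3 · 5 · 23 · 31.
φ(10695) = 10695 · (1 − 1/3) · (1 − 1/5) · (1 − 1/23) · (1 − 1/31)
       = 10695 · 5280/10695 = 5280.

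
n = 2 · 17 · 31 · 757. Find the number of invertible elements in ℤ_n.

362880

φ(2) = 2 − 1 = 1.
φ(17) = 17 − 1 = 16.
φ(31) = 31 − 1 = 30.
φ(757) = 757 − 1 = 756.
Since φ is multiplicative, φ(797878) = 1 · 16 · 30 · 756 = 362880.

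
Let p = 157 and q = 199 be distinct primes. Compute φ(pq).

30888

For distinct primes, φ(pq) = (p−1)(q−1) = 156 × 198 = 30888.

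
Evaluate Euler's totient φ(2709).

Prime factorization: 2709 = 3^2 · 7 · 43.
φ(2709) = 2709 · (1 − 1/3) · (1 − 1/7) · (1 − 1/43)
       = 2709 · 504/903 = 1512.

1512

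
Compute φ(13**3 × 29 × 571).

φ(36380123) = 36380123 · (1 − 1/13) · (1 − 1/29) · (1 − 1/571)
       = 36380123 · 191520/215267 = 32366880.

32366880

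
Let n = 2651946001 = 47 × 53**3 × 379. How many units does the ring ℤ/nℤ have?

2539830384

φ(2651946001) = 2651946001 · (1 − 1/47) · (1 − 1/53) · (1 − 1/379)
       = 2651946001 · 904176/944089 = 2539830384.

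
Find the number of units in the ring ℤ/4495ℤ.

3360

Prime factorization: 4495 = 5 · 29 · 31.
φ(5) = 5 − 1 = 4.
φ(29) = 29 − 1 = 28.
φ(31) = 31 − 1 = 30.
Since φ is multiplicative, φ(4495) = 4 · 28 · 30 = 3360.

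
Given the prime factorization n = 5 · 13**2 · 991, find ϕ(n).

φ(837395) = 837395 · (1 − 1/5) · (1 − 1/13) · (1 − 1/991)
       = 837395 · 47520/64415 = 617760.

617760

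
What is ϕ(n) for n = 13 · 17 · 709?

φ(13) = 13 − 1 = 12.
φ(17) = 17 − 1 = 16.
φ(709) = 709 − 1 = 708.
φ(156689) = 12 × 16 × 708 = 135936.

135936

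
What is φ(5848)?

5848 = 2^3 · 17 · 43.
φ(5848) = 5848 · (1 − 1/2) · (1 − 1/17) · (1 − 1/43)
       = 5848 · 672/1462 = 2688.

2688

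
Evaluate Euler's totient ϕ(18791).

16632

First factor: 18791 = 19 × 23 × 43.
φ(18791) = 18791 · (1 − 1/19) · (1 − 1/23) · (1 − 1/43)
       = 18791 · 16632/18791 = 16632.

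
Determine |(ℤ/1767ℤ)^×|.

1767 = 3 · 19 · 31.
φ(3) = 3 − 1 = 2.
φ(19) = 19 − 1 = 18.
φ(31) = 31 − 1 = 30.
Since φ is multiplicative, φ(1767) = 2 · 18 · 30 = 1080.

1080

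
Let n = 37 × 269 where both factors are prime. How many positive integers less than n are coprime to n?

φ(pq) = (p−1)(q−1) = 36 · 268 = 9648.

9648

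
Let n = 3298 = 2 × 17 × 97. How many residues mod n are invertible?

1536

φ(3298) = 3298 · (1 − 1/2) · (1 − 1/17) · (1 − 1/97)
       = 3298 · 1536/3298 = 1536.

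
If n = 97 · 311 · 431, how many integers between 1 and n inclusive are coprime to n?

φ(13001977) = 13001977 · (1 − 1/97) · (1 − 1/311) · (1 − 1/431)
       = 13001977 · 12796800/13001977 = 12796800.

12796800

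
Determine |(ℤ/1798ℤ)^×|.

840

Prime factorization: 1798 = 2 × 29 × 31.
φ(2) = 2 − 1 = 1.
φ(29) = 29 − 1 = 28.
φ(31) = 31 − 1 = 30.
Since φ is multiplicative, φ(1798) = 1 · 28 · 30 = 840.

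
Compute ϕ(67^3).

φ(300763) = 300763 · (1 − 1/67)
       = 300763 · 66/67 = 296274.

296274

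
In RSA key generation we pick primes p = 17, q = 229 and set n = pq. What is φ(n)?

φ(17) = 17 − 1 = 16.
φ(229) = 229 − 1 = 228.
Multiply: 16 · 228 = 3648.

3648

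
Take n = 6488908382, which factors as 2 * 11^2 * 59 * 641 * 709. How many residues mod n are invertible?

2890905600

φ(6488908382) = 6488908382 · (1 − 1/2) · (1 − 1/11) · (1 − 1/59) · (1 − 1/641) · (1 − 1/709)
       = 6488908382 · 262809600/589900762 = 2890905600.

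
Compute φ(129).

Prime factorization: 129 = 3 · 43.
φ(129) = 129 · (1 − 1/3) · (1 − 1/43)
       = 129 · 84/129 = 84.

84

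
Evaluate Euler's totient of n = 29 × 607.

φ(29) = 29 − 1 = 28.
φ(607) = 607 − 1 = 606.
φ(17603) = 28 × 606 = 16968.

16968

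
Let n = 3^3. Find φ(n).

18

φ(3^3) = 3^2·(3−1) = 9·2 = 18.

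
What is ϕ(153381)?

First factor: 153381 = 3 · 29 · 41 · 43.
φ(153381) = 153381 · (1 − 1/3) · (1 − 1/29) · (1 − 1/41) · (1 − 1/43)
       = 153381 · 94080/153381 = 94080.

94080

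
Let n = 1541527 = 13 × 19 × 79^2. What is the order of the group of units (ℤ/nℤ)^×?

1330992

φ(1541527) = 1541527 · (1 − 1/13) · (1 − 1/19) · (1 − 1/79)
       = 1541527 · 16848/19513 = 1330992.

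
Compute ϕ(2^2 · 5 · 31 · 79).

φ(2^2) = 2^2 − 2^1 = 4 − 2 = 2.
φ(5) = 5 − 1 = 4.
φ(31) = 31 − 1 = 30.
φ(79) = 79 − 1 = 78.
Multiply: 2 · 4 · 30 · 78 = 18720.

18720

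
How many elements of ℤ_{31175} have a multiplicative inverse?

Prime factorization: 31175 = 5^2 * 29 * 43.
φ(31175) = 31175 · (1 − 1/5) · (1 − 1/29) · (1 − 1/43)
       = 31175 · 4704/6235 = 23520.

23520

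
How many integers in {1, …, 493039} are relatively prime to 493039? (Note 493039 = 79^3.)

486798

φ(493039) = 493039 · (1 − 1/79)
       = 493039 · 78/79 = 486798.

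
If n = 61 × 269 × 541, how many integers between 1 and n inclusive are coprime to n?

8683200

φ(8877269) = 8877269 · (1 − 1/61) · (1 − 1/269) · (1 − 1/541)
       = 8877269 · 8683200/8877269 = 8683200.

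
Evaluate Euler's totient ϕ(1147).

1080

Factor 1147: 1147 = 31 × 37.
φ(31) = 31 − 1 = 30.
φ(37) = 37 − 1 = 36.
Since φ is multiplicative, φ(1147) = 30 · 36 = 1080.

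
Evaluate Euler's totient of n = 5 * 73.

288

φ(5) = 5 − 1 = 4.
φ(73) = 73 − 1 = 72.
φ(365) = 4 × 72 = 288.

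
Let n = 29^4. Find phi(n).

φ(707281) = 707281 · (1 − 1/29)
       = 707281 · 28/29 = 682892.

682892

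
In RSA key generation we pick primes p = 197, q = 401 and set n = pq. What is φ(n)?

φ(197) = 197 − 1 = 196.
φ(401) = 401 − 1 = 400.
φ(78997) = 196 × 400 = 78400.

78400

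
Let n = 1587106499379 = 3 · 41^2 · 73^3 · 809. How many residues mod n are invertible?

φ(1587106499379) = 1587106499379 · (1 − 1/3) · (1 − 1/41) · (1 − 1/73) · (1 − 1/809)
       = 1587106499379 · 4654080/7264011 = 1016865285120.

1016865285120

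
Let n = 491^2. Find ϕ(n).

240590

φ(491^2) = 491^1·(491−1) = 491·490 = 240590.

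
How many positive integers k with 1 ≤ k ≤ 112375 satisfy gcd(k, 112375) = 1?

84000

First factor: 112375 = 5^3 * 29 * 31.
φ(5^3) = 5^2·(5−1) = 25·4 = 100.
φ(29) = 29 − 1 = 28.
φ(31) = 31 − 1 = 30.
Since φ is multiplicative, φ(112375) = 100 · 28 · 30 = 84000.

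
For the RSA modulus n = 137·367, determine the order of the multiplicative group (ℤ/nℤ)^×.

φ(pq) = (p−1)(q−1) = 136 · 366 = 49776.

49776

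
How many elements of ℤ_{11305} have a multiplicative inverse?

11305 = 5 · 7 · 17 · 19.
φ(11305) = 11305 · (1 − 1/5) · (1 − 1/7) · (1 − 1/17) · (1 − 1/19)
       = 11305 · 6912/11305 = 6912.

6912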